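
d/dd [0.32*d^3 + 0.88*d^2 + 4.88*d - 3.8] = 0.96*d^2 + 1.76*d + 4.88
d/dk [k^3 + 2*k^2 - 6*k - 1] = 3*k^2 + 4*k - 6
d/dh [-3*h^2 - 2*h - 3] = -6*h - 2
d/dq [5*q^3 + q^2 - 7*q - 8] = 15*q^2 + 2*q - 7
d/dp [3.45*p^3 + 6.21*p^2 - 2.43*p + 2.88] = 10.35*p^2 + 12.42*p - 2.43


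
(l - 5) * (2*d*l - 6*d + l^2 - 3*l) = 2*d*l^2 - 16*d*l + 30*d + l^3 - 8*l^2 + 15*l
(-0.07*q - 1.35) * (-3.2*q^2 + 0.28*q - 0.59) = 0.224*q^3 + 4.3004*q^2 - 0.3367*q + 0.7965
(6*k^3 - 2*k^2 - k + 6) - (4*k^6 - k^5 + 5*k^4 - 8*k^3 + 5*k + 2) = -4*k^6 + k^5 - 5*k^4 + 14*k^3 - 2*k^2 - 6*k + 4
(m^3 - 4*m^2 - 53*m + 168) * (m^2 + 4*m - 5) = m^5 - 74*m^3 - 24*m^2 + 937*m - 840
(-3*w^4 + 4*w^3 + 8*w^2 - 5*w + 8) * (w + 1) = -3*w^5 + w^4 + 12*w^3 + 3*w^2 + 3*w + 8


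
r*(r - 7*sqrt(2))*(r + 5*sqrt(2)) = r^3 - 2*sqrt(2)*r^2 - 70*r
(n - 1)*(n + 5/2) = n^2 + 3*n/2 - 5/2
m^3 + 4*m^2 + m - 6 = (m - 1)*(m + 2)*(m + 3)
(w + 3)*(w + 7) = w^2 + 10*w + 21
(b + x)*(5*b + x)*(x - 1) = 5*b^2*x - 5*b^2 + 6*b*x^2 - 6*b*x + x^3 - x^2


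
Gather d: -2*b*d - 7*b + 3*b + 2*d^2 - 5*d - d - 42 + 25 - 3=-4*b + 2*d^2 + d*(-2*b - 6) - 20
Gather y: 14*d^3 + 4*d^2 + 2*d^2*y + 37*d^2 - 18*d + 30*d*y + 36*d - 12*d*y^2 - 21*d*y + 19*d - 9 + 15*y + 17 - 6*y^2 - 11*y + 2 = 14*d^3 + 41*d^2 + 37*d + y^2*(-12*d - 6) + y*(2*d^2 + 9*d + 4) + 10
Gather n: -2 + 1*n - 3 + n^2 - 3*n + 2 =n^2 - 2*n - 3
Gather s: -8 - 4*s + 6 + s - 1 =-3*s - 3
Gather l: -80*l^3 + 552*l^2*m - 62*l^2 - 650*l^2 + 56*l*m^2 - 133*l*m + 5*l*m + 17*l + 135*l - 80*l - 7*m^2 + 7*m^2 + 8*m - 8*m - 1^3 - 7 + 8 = -80*l^3 + l^2*(552*m - 712) + l*(56*m^2 - 128*m + 72)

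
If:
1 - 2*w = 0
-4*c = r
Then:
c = -r/4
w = 1/2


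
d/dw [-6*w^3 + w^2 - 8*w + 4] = -18*w^2 + 2*w - 8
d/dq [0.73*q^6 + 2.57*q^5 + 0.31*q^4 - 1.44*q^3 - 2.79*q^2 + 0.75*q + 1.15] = 4.38*q^5 + 12.85*q^4 + 1.24*q^3 - 4.32*q^2 - 5.58*q + 0.75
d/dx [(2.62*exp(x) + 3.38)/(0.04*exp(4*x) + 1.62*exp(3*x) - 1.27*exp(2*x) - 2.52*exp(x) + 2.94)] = (-0.3144*exp(4*x) - 9.0296*exp(3*x) - 13.0994*exp(2*x) + 8.5852*exp(x) + 16.2204)*exp(x)/(0.0016*exp(8*x) + 0.1296*exp(7*x) + 2.5228*exp(6*x) - 4.3164*exp(5*x) - 6.3167*exp(4*x) + 15.9264*exp(3*x) - 1.1172*exp(2*x) - 14.8176*exp(x) + 8.6436)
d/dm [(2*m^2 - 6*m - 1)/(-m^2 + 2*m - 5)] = 2*(-m^2 - 11*m + 16)/(m^4 - 4*m^3 + 14*m^2 - 20*m + 25)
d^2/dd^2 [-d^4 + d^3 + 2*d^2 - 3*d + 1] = -12*d^2 + 6*d + 4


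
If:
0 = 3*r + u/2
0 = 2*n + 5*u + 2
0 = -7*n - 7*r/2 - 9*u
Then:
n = 101/109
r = 14/109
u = -84/109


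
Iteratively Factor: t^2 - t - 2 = (t - 2)*(t + 1)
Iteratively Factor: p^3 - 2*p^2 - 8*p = (p)*(p^2 - 2*p - 8) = p*(p + 2)*(p - 4)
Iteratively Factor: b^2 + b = (b)*(b + 1)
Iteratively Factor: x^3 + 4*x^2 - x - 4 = (x - 1)*(x^2 + 5*x + 4) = (x - 1)*(x + 1)*(x + 4)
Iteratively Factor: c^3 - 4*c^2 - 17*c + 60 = (c + 4)*(c^2 - 8*c + 15) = (c - 3)*(c + 4)*(c - 5)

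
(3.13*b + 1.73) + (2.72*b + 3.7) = 5.85*b + 5.43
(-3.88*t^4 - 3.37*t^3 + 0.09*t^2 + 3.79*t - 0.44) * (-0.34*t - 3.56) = 1.3192*t^5 + 14.9586*t^4 + 11.9666*t^3 - 1.609*t^2 - 13.3428*t + 1.5664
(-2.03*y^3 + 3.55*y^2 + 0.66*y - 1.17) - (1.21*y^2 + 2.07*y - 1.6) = -2.03*y^3 + 2.34*y^2 - 1.41*y + 0.43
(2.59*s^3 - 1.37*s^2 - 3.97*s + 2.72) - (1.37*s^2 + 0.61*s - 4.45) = 2.59*s^3 - 2.74*s^2 - 4.58*s + 7.17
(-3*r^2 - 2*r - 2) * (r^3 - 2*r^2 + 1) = -3*r^5 + 4*r^4 + 2*r^3 + r^2 - 2*r - 2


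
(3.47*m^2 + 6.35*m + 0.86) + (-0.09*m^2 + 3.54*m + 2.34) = 3.38*m^2 + 9.89*m + 3.2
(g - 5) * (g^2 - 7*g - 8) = g^3 - 12*g^2 + 27*g + 40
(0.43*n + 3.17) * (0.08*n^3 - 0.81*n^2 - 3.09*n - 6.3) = 0.0344*n^4 - 0.0947*n^3 - 3.8964*n^2 - 12.5043*n - 19.971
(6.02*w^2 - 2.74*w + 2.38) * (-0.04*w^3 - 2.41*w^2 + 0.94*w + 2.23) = -0.2408*w^5 - 14.3986*w^4 + 12.167*w^3 + 5.1132*w^2 - 3.873*w + 5.3074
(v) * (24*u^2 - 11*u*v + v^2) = 24*u^2*v - 11*u*v^2 + v^3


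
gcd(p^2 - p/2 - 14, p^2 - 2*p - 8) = p - 4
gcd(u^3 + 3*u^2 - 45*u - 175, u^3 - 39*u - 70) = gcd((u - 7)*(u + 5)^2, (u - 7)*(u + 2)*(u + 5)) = u^2 - 2*u - 35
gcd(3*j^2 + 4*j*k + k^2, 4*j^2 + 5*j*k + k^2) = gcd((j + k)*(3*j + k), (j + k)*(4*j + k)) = j + k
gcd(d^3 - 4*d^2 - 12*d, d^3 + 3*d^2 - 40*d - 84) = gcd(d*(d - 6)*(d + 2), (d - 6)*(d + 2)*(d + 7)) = d^2 - 4*d - 12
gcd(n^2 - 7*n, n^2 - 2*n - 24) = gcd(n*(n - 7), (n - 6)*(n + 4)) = 1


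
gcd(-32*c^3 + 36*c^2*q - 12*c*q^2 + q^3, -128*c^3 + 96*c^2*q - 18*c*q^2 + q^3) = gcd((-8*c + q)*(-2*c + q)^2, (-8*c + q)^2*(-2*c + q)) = 16*c^2 - 10*c*q + q^2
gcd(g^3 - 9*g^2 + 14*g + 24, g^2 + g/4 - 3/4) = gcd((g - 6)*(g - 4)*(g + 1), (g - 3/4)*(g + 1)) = g + 1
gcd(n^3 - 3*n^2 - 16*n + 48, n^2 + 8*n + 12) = 1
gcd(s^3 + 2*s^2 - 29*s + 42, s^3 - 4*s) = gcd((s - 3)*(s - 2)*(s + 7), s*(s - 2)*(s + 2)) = s - 2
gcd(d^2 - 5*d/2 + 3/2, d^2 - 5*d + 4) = d - 1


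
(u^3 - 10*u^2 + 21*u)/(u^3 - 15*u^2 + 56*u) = (u - 3)/(u - 8)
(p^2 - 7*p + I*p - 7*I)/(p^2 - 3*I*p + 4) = (p - 7)/(p - 4*I)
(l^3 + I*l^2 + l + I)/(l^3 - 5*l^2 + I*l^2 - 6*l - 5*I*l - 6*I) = (l^2 + 1)/(l^2 - 5*l - 6)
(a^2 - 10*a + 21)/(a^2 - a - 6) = (a - 7)/(a + 2)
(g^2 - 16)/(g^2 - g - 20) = (g - 4)/(g - 5)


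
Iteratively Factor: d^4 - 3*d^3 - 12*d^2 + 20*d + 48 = (d - 4)*(d^3 + d^2 - 8*d - 12) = (d - 4)*(d + 2)*(d^2 - d - 6) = (d - 4)*(d - 3)*(d + 2)*(d + 2)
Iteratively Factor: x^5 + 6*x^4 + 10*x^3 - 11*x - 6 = (x + 3)*(x^4 + 3*x^3 + x^2 - 3*x - 2) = (x + 1)*(x + 3)*(x^3 + 2*x^2 - x - 2) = (x + 1)*(x + 2)*(x + 3)*(x^2 - 1) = (x - 1)*(x + 1)*(x + 2)*(x + 3)*(x + 1)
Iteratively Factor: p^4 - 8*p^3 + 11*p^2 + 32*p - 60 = (p - 2)*(p^3 - 6*p^2 - p + 30) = (p - 5)*(p - 2)*(p^2 - p - 6) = (p - 5)*(p - 2)*(p + 2)*(p - 3)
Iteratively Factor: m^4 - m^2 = (m + 1)*(m^3 - m^2) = m*(m + 1)*(m^2 - m) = m*(m - 1)*(m + 1)*(m)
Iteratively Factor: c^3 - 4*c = (c - 2)*(c^2 + 2*c) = c*(c - 2)*(c + 2)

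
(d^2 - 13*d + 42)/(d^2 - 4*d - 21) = (d - 6)/(d + 3)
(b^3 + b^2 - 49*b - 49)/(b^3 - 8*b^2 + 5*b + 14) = (b + 7)/(b - 2)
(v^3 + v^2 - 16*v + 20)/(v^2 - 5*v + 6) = (v^2 + 3*v - 10)/(v - 3)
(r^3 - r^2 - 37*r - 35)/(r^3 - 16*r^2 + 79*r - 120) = (r^3 - r^2 - 37*r - 35)/(r^3 - 16*r^2 + 79*r - 120)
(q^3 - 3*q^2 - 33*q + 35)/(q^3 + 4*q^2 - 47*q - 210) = (q - 1)/(q + 6)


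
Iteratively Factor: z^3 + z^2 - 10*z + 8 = (z + 4)*(z^2 - 3*z + 2) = (z - 1)*(z + 4)*(z - 2)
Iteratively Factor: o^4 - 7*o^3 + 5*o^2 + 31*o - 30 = (o - 5)*(o^3 - 2*o^2 - 5*o + 6) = (o - 5)*(o - 3)*(o^2 + o - 2) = (o - 5)*(o - 3)*(o - 1)*(o + 2)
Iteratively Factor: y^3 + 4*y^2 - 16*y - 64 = (y + 4)*(y^2 - 16) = (y - 4)*(y + 4)*(y + 4)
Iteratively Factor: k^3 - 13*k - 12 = (k - 4)*(k^2 + 4*k + 3) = (k - 4)*(k + 3)*(k + 1)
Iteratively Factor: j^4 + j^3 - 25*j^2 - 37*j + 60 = (j + 3)*(j^3 - 2*j^2 - 19*j + 20) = (j - 1)*(j + 3)*(j^2 - j - 20) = (j - 1)*(j + 3)*(j + 4)*(j - 5)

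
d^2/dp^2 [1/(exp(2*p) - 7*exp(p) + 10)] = ((7 - 4*exp(p))*(exp(2*p) - 7*exp(p) + 10) + 2*(2*exp(p) - 7)^2*exp(p))*exp(p)/(exp(2*p) - 7*exp(p) + 10)^3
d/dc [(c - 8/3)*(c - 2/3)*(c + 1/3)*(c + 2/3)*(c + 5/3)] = 5*c^4 - 8*c^3/3 - 47*c^2/3 - 64*c/27 + 172/81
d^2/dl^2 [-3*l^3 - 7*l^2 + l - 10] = -18*l - 14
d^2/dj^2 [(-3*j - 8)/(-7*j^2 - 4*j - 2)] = 2*(4*(3*j + 8)*(7*j + 2)^2 - (63*j + 68)*(7*j^2 + 4*j + 2))/(7*j^2 + 4*j + 2)^3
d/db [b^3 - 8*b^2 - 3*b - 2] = 3*b^2 - 16*b - 3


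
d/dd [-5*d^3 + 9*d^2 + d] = -15*d^2 + 18*d + 1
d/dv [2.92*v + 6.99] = 2.92000000000000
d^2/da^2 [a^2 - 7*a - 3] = 2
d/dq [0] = 0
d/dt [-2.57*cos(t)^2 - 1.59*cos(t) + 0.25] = (5.14*cos(t) + 1.59)*sin(t)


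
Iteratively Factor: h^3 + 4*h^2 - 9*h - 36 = (h + 4)*(h^2 - 9) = (h + 3)*(h + 4)*(h - 3)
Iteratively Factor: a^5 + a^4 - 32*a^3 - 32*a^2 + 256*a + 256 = (a + 4)*(a^4 - 3*a^3 - 20*a^2 + 48*a + 64) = (a + 1)*(a + 4)*(a^3 - 4*a^2 - 16*a + 64) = (a - 4)*(a + 1)*(a + 4)*(a^2 - 16) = (a - 4)*(a + 1)*(a + 4)^2*(a - 4)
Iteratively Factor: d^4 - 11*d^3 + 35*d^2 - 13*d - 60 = (d - 4)*(d^3 - 7*d^2 + 7*d + 15) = (d - 4)*(d + 1)*(d^2 - 8*d + 15) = (d - 5)*(d - 4)*(d + 1)*(d - 3)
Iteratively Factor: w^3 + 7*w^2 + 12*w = (w)*(w^2 + 7*w + 12) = w*(w + 3)*(w + 4)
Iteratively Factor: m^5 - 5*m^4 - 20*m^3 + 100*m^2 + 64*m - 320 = (m - 2)*(m^4 - 3*m^3 - 26*m^2 + 48*m + 160) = (m - 2)*(m + 2)*(m^3 - 5*m^2 - 16*m + 80) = (m - 4)*(m - 2)*(m + 2)*(m^2 - m - 20) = (m - 5)*(m - 4)*(m - 2)*(m + 2)*(m + 4)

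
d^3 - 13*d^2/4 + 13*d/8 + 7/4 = (d - 2)*(d - 7/4)*(d + 1/2)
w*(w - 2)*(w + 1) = w^3 - w^2 - 2*w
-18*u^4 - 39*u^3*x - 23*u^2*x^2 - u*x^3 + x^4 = (-6*u + x)*(u + x)^2*(3*u + x)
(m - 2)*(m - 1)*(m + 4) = m^3 + m^2 - 10*m + 8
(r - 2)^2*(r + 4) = r^3 - 12*r + 16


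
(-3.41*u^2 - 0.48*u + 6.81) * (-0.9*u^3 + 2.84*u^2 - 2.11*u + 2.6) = 3.069*u^5 - 9.2524*u^4 - 0.297099999999999*u^3 + 11.4872*u^2 - 15.6171*u + 17.706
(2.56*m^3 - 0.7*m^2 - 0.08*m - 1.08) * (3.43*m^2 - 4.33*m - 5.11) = 8.7808*m^5 - 13.4858*m^4 - 10.325*m^3 + 0.218999999999999*m^2 + 5.0852*m + 5.5188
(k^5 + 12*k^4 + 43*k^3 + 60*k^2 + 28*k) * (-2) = -2*k^5 - 24*k^4 - 86*k^3 - 120*k^2 - 56*k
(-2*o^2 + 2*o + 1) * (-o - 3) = 2*o^3 + 4*o^2 - 7*o - 3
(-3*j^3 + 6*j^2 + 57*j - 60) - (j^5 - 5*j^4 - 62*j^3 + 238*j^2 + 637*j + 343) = -j^5 + 5*j^4 + 59*j^3 - 232*j^2 - 580*j - 403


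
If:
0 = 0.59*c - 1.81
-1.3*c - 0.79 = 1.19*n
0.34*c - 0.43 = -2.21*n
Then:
No Solution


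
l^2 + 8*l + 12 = (l + 2)*(l + 6)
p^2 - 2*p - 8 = (p - 4)*(p + 2)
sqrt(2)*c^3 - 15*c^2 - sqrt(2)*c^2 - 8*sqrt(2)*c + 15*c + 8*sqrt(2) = (c - 1)*(c - 8*sqrt(2))*(sqrt(2)*c + 1)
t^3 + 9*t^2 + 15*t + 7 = (t + 1)^2*(t + 7)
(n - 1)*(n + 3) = n^2 + 2*n - 3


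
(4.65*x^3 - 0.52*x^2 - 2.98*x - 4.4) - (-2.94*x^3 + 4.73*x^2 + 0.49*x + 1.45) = 7.59*x^3 - 5.25*x^2 - 3.47*x - 5.85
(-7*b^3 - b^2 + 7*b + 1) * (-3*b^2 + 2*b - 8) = 21*b^5 - 11*b^4 + 33*b^3 + 19*b^2 - 54*b - 8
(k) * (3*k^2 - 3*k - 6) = 3*k^3 - 3*k^2 - 6*k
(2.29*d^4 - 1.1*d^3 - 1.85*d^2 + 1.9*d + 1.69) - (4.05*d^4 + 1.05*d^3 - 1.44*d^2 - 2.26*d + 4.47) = -1.76*d^4 - 2.15*d^3 - 0.41*d^2 + 4.16*d - 2.78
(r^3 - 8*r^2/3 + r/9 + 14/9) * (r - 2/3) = r^4 - 10*r^3/3 + 17*r^2/9 + 40*r/27 - 28/27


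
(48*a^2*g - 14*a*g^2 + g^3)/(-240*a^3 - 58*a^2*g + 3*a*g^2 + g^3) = g*(-6*a + g)/(30*a^2 + 11*a*g + g^2)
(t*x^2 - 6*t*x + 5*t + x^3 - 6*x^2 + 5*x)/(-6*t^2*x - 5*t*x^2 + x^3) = (x^2 - 6*x + 5)/(x*(-6*t + x))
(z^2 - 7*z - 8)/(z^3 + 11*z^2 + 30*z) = (z^2 - 7*z - 8)/(z*(z^2 + 11*z + 30))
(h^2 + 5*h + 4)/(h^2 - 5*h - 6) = (h + 4)/(h - 6)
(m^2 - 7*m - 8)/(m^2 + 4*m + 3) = (m - 8)/(m + 3)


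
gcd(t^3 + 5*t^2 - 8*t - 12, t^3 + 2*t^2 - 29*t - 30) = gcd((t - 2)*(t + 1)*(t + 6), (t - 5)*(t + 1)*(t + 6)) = t^2 + 7*t + 6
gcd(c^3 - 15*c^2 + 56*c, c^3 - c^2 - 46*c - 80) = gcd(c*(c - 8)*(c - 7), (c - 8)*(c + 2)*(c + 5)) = c - 8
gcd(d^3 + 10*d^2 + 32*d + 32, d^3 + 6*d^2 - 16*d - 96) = d + 4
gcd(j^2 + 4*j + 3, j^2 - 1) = j + 1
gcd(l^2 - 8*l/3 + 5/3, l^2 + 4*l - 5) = l - 1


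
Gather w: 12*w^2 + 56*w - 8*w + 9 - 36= 12*w^2 + 48*w - 27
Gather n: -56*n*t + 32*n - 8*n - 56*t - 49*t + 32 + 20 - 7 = n*(24 - 56*t) - 105*t + 45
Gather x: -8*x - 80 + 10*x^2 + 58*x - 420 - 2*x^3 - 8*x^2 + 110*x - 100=-2*x^3 + 2*x^2 + 160*x - 600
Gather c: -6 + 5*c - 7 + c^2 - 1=c^2 + 5*c - 14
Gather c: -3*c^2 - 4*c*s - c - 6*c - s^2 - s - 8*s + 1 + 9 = -3*c^2 + c*(-4*s - 7) - s^2 - 9*s + 10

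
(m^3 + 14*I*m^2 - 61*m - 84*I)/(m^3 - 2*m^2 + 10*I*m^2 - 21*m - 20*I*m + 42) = (m + 4*I)/(m - 2)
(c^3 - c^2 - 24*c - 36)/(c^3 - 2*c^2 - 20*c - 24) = (c + 3)/(c + 2)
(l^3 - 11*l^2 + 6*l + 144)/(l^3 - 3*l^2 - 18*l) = (l - 8)/l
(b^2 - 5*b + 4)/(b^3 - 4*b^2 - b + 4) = 1/(b + 1)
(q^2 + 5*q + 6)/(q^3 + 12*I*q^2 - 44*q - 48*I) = (q^2 + 5*q + 6)/(q^3 + 12*I*q^2 - 44*q - 48*I)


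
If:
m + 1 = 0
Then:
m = -1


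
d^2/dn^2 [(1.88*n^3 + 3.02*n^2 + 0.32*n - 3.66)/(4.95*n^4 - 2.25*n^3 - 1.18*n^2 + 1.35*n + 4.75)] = (92.1293999999996*n^9 + 443.9853*n^8 - 41.8354199999997*n^7 - 1970.61606*n^6 - 47.3920199999993*n^5 - 1253.30922*n^4 + 88.4631559999998*n^3 + 1283.730996*n^2 + 65.5513800000001*n + 77.8042)/(121.287375*n^12 - 165.391875*n^11 - 11.560725*n^10 + 166.698*n^9 + 261.702765*n^8 - 353.626425*n^7 - 47.401282*n^6 + 259.456095*n^5 + 261.874425*n^4 - 195.237*n^3 - 53.900625*n^2 + 91.378125*n + 107.171875)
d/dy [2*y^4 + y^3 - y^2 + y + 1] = 8*y^3 + 3*y^2 - 2*y + 1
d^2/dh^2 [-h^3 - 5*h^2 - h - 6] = -6*h - 10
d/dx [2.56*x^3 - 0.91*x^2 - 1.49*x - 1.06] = 7.68*x^2 - 1.82*x - 1.49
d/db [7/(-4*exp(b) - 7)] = 28*exp(b)/(4*exp(b) + 7)^2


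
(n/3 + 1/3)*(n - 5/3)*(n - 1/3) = n^3/3 - n^2/3 - 13*n/27 + 5/27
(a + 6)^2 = a^2 + 12*a + 36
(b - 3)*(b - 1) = b^2 - 4*b + 3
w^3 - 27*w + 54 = (w - 3)^2*(w + 6)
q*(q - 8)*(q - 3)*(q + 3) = q^4 - 8*q^3 - 9*q^2 + 72*q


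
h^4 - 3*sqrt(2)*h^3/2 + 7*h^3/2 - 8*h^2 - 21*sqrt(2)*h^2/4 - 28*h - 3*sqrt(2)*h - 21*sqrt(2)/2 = (h + 7/2)*(h - 3*sqrt(2))*(h + sqrt(2)/2)*(h + sqrt(2))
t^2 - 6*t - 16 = (t - 8)*(t + 2)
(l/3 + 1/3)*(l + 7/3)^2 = l^3/3 + 17*l^2/9 + 91*l/27 + 49/27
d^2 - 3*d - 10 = (d - 5)*(d + 2)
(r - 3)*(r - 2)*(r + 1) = r^3 - 4*r^2 + r + 6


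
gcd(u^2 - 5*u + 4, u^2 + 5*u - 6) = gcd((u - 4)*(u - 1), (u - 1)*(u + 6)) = u - 1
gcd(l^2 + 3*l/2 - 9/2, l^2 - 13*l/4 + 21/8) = l - 3/2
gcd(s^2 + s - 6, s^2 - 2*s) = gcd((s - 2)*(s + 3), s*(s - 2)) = s - 2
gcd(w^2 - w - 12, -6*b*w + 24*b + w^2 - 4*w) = w - 4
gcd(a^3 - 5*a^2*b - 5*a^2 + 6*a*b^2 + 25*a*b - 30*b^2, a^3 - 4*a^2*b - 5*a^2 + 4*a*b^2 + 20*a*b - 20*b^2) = a^2 - 2*a*b - 5*a + 10*b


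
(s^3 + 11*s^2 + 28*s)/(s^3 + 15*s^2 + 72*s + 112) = s/(s + 4)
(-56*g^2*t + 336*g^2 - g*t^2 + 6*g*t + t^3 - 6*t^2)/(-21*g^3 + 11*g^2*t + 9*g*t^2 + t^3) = (-8*g*t + 48*g + t^2 - 6*t)/(-3*g^2 + 2*g*t + t^2)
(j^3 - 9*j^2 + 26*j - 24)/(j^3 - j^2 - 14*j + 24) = (j - 4)/(j + 4)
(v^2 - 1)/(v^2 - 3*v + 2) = (v + 1)/(v - 2)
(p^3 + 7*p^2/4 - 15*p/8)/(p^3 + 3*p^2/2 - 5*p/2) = (p - 3/4)/(p - 1)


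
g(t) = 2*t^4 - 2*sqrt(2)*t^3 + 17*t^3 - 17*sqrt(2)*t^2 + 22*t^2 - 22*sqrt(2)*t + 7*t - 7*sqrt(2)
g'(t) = 8*t^3 - 6*sqrt(2)*t^2 + 51*t^2 - 34*sqrt(2)*t + 44*t - 22*sqrt(2) + 7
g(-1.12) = -2.22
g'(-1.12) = 22.55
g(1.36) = -3.98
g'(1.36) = 69.09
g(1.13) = -16.04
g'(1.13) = 37.10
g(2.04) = 87.36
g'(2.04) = 212.40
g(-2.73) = -136.54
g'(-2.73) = 141.12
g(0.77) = -22.50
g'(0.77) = 1.60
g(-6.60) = -219.01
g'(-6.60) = -445.19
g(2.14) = 109.98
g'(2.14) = 240.25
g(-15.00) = 53313.37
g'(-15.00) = -17397.05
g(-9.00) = 2832.67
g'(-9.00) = -2375.67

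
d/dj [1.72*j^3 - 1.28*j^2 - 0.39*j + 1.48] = 5.16*j^2 - 2.56*j - 0.39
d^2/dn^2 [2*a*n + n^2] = 2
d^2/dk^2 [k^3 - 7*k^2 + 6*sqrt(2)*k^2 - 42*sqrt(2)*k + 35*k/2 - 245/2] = 6*k - 14 + 12*sqrt(2)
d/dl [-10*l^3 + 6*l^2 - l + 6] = -30*l^2 + 12*l - 1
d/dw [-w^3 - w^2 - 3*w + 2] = -3*w^2 - 2*w - 3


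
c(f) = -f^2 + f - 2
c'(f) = 1 - 2*f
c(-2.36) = -9.93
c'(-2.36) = 5.72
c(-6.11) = -45.44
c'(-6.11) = 13.22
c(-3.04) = -14.28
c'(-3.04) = 7.08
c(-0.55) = -2.85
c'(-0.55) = 2.10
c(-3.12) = -14.85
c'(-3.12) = 7.24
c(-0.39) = -2.54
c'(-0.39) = 1.78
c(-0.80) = -3.44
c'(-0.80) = 2.60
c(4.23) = -15.66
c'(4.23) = -7.46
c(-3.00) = -14.00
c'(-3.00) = 7.00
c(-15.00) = -242.00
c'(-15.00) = 31.00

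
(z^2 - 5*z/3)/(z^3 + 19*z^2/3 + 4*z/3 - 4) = z*(3*z - 5)/(3*z^3 + 19*z^2 + 4*z - 12)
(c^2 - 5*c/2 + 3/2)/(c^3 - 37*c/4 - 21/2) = 2*(-2*c^2 + 5*c - 3)/(-4*c^3 + 37*c + 42)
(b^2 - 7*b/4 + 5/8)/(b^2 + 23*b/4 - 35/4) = (b - 1/2)/(b + 7)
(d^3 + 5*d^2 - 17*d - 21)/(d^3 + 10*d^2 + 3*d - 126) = (d + 1)/(d + 6)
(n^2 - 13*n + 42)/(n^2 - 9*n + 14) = (n - 6)/(n - 2)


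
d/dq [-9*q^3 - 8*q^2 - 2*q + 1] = -27*q^2 - 16*q - 2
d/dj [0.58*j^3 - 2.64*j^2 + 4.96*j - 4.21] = 1.74*j^2 - 5.28*j + 4.96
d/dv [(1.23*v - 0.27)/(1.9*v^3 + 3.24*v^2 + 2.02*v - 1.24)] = (-4.674*v^3 - 2.4462*v^2 + 1.7496*v - 0.9798)/(3.61*v^6 + 12.312*v^5 + 18.1736*v^4 + 8.3776*v^3 - 3.9548*v^2 - 5.0096*v + 1.5376)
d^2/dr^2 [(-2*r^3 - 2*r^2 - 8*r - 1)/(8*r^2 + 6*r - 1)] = 4*(-252*r^3 - 102*r^2 - 171*r - 47)/(512*r^6 + 1152*r^5 + 672*r^4 - 72*r^3 - 84*r^2 + 18*r - 1)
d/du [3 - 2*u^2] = -4*u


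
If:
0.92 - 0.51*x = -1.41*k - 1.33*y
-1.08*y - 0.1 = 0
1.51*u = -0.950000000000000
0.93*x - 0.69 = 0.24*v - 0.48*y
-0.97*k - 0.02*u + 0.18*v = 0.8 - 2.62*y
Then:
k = 0.51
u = -0.63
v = 8.48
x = 2.98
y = -0.09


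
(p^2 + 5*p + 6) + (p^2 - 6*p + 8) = 2*p^2 - p + 14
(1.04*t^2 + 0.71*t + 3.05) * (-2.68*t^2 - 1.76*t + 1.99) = -2.7872*t^4 - 3.7332*t^3 - 7.354*t^2 - 3.9551*t + 6.0695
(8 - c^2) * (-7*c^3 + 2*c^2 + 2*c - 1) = 7*c^5 - 2*c^4 - 58*c^3 + 17*c^2 + 16*c - 8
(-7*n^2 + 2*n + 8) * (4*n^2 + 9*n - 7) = -28*n^4 - 55*n^3 + 99*n^2 + 58*n - 56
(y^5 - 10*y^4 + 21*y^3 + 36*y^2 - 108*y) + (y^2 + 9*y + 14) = y^5 - 10*y^4 + 21*y^3 + 37*y^2 - 99*y + 14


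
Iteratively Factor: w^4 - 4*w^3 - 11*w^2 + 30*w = (w - 5)*(w^3 + w^2 - 6*w) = (w - 5)*(w + 3)*(w^2 - 2*w) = w*(w - 5)*(w + 3)*(w - 2)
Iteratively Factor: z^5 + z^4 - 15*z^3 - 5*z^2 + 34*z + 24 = (z + 4)*(z^4 - 3*z^3 - 3*z^2 + 7*z + 6) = (z - 2)*(z + 4)*(z^3 - z^2 - 5*z - 3) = (z - 2)*(z + 1)*(z + 4)*(z^2 - 2*z - 3) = (z - 2)*(z + 1)^2*(z + 4)*(z - 3)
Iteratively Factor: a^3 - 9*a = (a)*(a^2 - 9) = a*(a + 3)*(a - 3)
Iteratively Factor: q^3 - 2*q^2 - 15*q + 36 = (q - 3)*(q^2 + q - 12) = (q - 3)*(q + 4)*(q - 3)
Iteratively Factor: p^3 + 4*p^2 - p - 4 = (p - 1)*(p^2 + 5*p + 4) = (p - 1)*(p + 1)*(p + 4)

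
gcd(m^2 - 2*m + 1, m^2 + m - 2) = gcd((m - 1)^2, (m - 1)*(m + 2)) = m - 1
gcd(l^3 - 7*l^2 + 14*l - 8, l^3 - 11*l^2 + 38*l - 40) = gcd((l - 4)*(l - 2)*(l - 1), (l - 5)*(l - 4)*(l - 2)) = l^2 - 6*l + 8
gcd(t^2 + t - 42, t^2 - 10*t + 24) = t - 6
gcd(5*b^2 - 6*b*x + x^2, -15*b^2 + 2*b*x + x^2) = 1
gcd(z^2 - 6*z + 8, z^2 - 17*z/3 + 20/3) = z - 4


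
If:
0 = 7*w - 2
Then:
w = 2/7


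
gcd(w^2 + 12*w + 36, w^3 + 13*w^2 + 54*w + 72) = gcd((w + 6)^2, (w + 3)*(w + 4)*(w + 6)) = w + 6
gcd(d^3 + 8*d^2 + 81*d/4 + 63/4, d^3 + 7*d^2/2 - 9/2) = d^2 + 9*d/2 + 9/2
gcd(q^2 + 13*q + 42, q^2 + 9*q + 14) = q + 7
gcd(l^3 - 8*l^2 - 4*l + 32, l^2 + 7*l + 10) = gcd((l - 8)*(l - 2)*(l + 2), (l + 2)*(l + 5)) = l + 2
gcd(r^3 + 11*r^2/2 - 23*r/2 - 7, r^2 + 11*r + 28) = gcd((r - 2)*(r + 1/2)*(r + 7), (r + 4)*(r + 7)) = r + 7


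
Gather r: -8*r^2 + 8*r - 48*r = -8*r^2 - 40*r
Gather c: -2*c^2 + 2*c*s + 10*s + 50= -2*c^2 + 2*c*s + 10*s + 50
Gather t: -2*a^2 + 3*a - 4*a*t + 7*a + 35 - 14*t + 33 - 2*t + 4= -2*a^2 + 10*a + t*(-4*a - 16) + 72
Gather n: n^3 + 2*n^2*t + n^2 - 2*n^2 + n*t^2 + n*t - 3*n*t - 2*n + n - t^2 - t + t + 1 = n^3 + n^2*(2*t - 1) + n*(t^2 - 2*t - 1) - t^2 + 1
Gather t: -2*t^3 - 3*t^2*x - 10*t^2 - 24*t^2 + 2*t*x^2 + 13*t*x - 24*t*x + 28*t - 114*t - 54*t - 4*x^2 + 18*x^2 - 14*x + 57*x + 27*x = -2*t^3 + t^2*(-3*x - 34) + t*(2*x^2 - 11*x - 140) + 14*x^2 + 70*x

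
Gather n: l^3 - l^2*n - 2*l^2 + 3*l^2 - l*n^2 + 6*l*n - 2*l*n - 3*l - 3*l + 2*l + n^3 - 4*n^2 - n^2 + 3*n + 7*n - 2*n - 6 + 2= l^3 + l^2 - 4*l + n^3 + n^2*(-l - 5) + n*(-l^2 + 4*l + 8) - 4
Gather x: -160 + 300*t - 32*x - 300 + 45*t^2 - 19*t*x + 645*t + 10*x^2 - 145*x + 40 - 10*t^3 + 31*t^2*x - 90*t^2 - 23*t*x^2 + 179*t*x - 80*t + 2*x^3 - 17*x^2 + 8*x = -10*t^3 - 45*t^2 + 865*t + 2*x^3 + x^2*(-23*t - 7) + x*(31*t^2 + 160*t - 169) - 420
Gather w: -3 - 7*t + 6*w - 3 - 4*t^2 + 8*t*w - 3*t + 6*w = -4*t^2 - 10*t + w*(8*t + 12) - 6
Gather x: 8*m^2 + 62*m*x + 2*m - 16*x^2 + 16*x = 8*m^2 + 2*m - 16*x^2 + x*(62*m + 16)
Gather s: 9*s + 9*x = 9*s + 9*x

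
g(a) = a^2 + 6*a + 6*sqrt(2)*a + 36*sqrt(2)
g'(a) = 2*a + 6 + 6*sqrt(2)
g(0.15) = 53.11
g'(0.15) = 14.79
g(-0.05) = 50.19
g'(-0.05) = 14.39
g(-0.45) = 44.60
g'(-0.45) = 13.59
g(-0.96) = 37.93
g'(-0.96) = 12.57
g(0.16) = 53.25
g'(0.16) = 14.81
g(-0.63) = 42.18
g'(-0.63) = 13.23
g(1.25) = 70.58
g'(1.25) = 16.99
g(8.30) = 240.03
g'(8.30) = 31.09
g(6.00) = 173.82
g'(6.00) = 26.49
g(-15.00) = 58.63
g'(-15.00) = -15.51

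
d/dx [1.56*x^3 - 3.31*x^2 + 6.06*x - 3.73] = 4.68*x^2 - 6.62*x + 6.06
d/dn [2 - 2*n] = -2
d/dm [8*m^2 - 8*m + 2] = 16*m - 8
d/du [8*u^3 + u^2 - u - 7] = 24*u^2 + 2*u - 1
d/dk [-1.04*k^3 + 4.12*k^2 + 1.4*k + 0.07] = -3.12*k^2 + 8.24*k + 1.4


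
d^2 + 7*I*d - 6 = (d + I)*(d + 6*I)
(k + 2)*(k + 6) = k^2 + 8*k + 12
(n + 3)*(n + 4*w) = n^2 + 4*n*w + 3*n + 12*w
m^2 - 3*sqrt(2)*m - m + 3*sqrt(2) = (m - 1)*(m - 3*sqrt(2))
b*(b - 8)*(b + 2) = b^3 - 6*b^2 - 16*b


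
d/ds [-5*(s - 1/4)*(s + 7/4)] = -10*s - 15/2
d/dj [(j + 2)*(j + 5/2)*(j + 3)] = 3*j^2 + 15*j + 37/2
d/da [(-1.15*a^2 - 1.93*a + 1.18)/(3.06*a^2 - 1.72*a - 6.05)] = (7.8838*a^2 + 6.6934*a + 13.7061)/(9.3636*a^4 - 10.5264*a^3 - 34.0676*a^2 + 20.812*a + 36.6025)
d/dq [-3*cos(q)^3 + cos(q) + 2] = (9*cos(q)^2 - 1)*sin(q)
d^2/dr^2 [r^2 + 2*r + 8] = 2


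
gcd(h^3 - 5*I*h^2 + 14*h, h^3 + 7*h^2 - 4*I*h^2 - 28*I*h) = h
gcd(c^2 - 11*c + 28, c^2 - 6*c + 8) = c - 4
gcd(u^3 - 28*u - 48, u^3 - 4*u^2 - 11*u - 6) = u - 6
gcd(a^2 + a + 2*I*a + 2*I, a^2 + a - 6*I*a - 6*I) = a + 1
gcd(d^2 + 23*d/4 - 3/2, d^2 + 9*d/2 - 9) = d + 6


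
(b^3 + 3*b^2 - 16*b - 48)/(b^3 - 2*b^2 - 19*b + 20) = (b^2 - b - 12)/(b^2 - 6*b + 5)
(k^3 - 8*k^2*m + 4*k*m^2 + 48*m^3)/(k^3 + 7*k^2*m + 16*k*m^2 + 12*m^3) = (k^2 - 10*k*m + 24*m^2)/(k^2 + 5*k*m + 6*m^2)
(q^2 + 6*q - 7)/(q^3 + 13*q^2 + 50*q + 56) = (q - 1)/(q^2 + 6*q + 8)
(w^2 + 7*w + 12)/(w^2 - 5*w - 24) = (w + 4)/(w - 8)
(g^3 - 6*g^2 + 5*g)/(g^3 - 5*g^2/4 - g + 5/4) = 4*g*(g - 5)/(4*g^2 - g - 5)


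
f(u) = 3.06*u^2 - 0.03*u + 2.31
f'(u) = 6.12*u - 0.03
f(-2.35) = 19.28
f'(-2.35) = -14.41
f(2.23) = 17.46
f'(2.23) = 13.62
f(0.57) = 3.29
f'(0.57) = 3.46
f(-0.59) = 3.39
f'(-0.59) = -3.64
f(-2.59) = 22.91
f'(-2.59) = -15.88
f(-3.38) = 37.37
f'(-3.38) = -20.72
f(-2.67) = 24.20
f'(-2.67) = -16.37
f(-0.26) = 2.52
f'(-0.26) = -1.62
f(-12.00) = 443.31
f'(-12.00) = -73.47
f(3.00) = 29.76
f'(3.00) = 18.33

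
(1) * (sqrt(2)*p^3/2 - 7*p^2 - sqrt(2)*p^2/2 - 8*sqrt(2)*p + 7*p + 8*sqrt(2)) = sqrt(2)*p^3/2 - 7*p^2 - sqrt(2)*p^2/2 - 8*sqrt(2)*p + 7*p + 8*sqrt(2)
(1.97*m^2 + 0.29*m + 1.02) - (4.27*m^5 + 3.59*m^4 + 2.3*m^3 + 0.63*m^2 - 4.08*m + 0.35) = -4.27*m^5 - 3.59*m^4 - 2.3*m^3 + 1.34*m^2 + 4.37*m + 0.67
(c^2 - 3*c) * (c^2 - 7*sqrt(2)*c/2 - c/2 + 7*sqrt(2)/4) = c^4 - 7*sqrt(2)*c^3/2 - 7*c^3/2 + 3*c^2/2 + 49*sqrt(2)*c^2/4 - 21*sqrt(2)*c/4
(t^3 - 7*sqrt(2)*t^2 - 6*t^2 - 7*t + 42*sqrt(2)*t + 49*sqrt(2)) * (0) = 0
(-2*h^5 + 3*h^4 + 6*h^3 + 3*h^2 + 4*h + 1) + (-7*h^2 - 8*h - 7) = -2*h^5 + 3*h^4 + 6*h^3 - 4*h^2 - 4*h - 6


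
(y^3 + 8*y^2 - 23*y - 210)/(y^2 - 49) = (y^2 + y - 30)/(y - 7)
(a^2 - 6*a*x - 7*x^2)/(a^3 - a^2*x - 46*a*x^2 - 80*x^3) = (-a^2 + 6*a*x + 7*x^2)/(-a^3 + a^2*x + 46*a*x^2 + 80*x^3)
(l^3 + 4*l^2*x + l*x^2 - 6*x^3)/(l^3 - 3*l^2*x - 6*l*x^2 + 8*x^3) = (-l - 3*x)/(-l + 4*x)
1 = 1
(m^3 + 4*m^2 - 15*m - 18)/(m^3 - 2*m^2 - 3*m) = (m + 6)/m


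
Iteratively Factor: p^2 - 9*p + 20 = (p - 5)*(p - 4)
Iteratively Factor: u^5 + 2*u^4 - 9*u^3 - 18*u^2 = (u)*(u^4 + 2*u^3 - 9*u^2 - 18*u) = u^2*(u^3 + 2*u^2 - 9*u - 18) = u^2*(u + 3)*(u^2 - u - 6) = u^2*(u - 3)*(u + 3)*(u + 2)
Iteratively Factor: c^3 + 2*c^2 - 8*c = (c + 4)*(c^2 - 2*c) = (c - 2)*(c + 4)*(c)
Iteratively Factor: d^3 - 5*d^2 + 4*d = (d)*(d^2 - 5*d + 4) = d*(d - 4)*(d - 1)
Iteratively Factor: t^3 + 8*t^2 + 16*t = (t)*(t^2 + 8*t + 16) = t*(t + 4)*(t + 4)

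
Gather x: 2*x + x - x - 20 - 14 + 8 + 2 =2*x - 24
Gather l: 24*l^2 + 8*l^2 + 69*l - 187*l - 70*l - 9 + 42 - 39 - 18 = 32*l^2 - 188*l - 24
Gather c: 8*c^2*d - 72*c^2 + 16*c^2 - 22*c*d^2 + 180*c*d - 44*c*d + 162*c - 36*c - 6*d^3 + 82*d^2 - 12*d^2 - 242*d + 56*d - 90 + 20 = c^2*(8*d - 56) + c*(-22*d^2 + 136*d + 126) - 6*d^3 + 70*d^2 - 186*d - 70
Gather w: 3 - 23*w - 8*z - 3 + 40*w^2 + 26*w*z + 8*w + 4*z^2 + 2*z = 40*w^2 + w*(26*z - 15) + 4*z^2 - 6*z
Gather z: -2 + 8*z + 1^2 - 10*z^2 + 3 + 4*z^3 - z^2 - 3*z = 4*z^3 - 11*z^2 + 5*z + 2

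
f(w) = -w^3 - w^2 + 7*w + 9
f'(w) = -3*w^2 - 2*w + 7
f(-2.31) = -0.18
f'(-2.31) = -4.39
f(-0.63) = 4.44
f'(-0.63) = 7.07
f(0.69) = 13.03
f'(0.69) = 4.19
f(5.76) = -174.96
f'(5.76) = -104.05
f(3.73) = -30.70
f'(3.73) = -42.20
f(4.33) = -60.62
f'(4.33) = -57.91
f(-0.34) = 6.54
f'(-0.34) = 7.33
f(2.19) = 9.03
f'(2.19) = -11.77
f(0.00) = 9.00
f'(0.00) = 7.00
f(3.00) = -6.00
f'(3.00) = -26.00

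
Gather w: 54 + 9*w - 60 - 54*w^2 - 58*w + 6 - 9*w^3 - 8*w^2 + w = -9*w^3 - 62*w^2 - 48*w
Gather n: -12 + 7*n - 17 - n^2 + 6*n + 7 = -n^2 + 13*n - 22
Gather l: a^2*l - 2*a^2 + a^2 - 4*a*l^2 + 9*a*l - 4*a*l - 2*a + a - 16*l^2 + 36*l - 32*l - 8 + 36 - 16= -a^2 - a + l^2*(-4*a - 16) + l*(a^2 + 5*a + 4) + 12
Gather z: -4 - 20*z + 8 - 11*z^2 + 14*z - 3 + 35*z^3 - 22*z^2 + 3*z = 35*z^3 - 33*z^2 - 3*z + 1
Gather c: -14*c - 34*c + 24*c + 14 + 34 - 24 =24 - 24*c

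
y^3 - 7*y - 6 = (y - 3)*(y + 1)*(y + 2)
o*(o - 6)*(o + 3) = o^3 - 3*o^2 - 18*o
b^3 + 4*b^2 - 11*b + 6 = (b - 1)^2*(b + 6)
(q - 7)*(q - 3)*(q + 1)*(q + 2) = q^4 - 7*q^3 - 7*q^2 + 43*q + 42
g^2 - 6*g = g*(g - 6)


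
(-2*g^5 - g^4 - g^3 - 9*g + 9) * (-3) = 6*g^5 + 3*g^4 + 3*g^3 + 27*g - 27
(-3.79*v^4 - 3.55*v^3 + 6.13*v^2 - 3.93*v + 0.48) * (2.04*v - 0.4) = -7.7316*v^5 - 5.726*v^4 + 13.9252*v^3 - 10.4692*v^2 + 2.5512*v - 0.192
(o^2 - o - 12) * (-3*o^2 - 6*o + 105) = -3*o^4 - 3*o^3 + 147*o^2 - 33*o - 1260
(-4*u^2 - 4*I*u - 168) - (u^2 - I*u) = -5*u^2 - 3*I*u - 168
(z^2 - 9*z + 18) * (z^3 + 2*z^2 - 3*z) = z^5 - 7*z^4 - 3*z^3 + 63*z^2 - 54*z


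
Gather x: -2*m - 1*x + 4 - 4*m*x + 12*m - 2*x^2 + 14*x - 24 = 10*m - 2*x^2 + x*(13 - 4*m) - 20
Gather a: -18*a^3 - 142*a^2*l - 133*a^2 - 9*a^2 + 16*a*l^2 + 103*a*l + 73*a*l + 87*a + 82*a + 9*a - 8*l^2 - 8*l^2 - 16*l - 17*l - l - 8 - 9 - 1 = -18*a^3 + a^2*(-142*l - 142) + a*(16*l^2 + 176*l + 178) - 16*l^2 - 34*l - 18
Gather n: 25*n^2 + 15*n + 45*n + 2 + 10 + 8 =25*n^2 + 60*n + 20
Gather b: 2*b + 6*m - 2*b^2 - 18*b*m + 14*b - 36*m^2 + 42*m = -2*b^2 + b*(16 - 18*m) - 36*m^2 + 48*m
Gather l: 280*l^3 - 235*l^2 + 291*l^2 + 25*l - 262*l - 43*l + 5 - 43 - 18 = 280*l^3 + 56*l^2 - 280*l - 56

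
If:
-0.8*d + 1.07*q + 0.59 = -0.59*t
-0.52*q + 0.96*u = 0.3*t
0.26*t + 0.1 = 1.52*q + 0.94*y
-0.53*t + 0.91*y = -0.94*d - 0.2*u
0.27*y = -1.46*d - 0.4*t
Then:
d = 0.70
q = 0.79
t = -1.48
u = -0.04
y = -1.57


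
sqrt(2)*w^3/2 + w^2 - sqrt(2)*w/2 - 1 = (w - 1)*(w + sqrt(2))*(sqrt(2)*w/2 + sqrt(2)/2)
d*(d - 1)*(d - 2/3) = d^3 - 5*d^2/3 + 2*d/3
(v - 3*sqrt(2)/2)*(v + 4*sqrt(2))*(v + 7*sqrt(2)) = v^3 + 19*sqrt(2)*v^2/2 + 23*v - 84*sqrt(2)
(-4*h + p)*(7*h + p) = -28*h^2 + 3*h*p + p^2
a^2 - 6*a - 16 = (a - 8)*(a + 2)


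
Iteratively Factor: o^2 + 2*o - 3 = (o - 1)*(o + 3)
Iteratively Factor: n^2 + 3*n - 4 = (n - 1)*(n + 4)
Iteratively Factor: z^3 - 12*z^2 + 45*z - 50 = (z - 5)*(z^2 - 7*z + 10) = (z - 5)^2*(z - 2)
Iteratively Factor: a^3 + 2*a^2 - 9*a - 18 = (a - 3)*(a^2 + 5*a + 6) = (a - 3)*(a + 2)*(a + 3)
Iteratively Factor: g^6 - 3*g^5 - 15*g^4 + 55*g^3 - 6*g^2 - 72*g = (g - 2)*(g^5 - g^4 - 17*g^3 + 21*g^2 + 36*g) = (g - 3)*(g - 2)*(g^4 + 2*g^3 - 11*g^2 - 12*g) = (g - 3)*(g - 2)*(g + 1)*(g^3 + g^2 - 12*g) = g*(g - 3)*(g - 2)*(g + 1)*(g^2 + g - 12) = g*(g - 3)*(g - 2)*(g + 1)*(g + 4)*(g - 3)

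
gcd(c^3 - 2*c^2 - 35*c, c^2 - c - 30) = c + 5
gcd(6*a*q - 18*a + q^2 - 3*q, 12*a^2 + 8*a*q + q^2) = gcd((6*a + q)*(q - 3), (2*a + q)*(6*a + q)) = 6*a + q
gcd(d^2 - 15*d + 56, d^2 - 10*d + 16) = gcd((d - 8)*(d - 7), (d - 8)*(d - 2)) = d - 8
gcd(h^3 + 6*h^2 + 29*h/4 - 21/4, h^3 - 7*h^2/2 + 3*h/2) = h - 1/2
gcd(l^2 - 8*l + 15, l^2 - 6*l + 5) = l - 5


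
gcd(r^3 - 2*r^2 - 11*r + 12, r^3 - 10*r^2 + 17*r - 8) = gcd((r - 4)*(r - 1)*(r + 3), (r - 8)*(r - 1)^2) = r - 1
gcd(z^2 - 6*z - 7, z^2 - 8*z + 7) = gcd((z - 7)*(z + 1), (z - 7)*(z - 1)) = z - 7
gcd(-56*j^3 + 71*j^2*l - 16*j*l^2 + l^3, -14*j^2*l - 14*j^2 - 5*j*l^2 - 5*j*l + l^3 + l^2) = 7*j - l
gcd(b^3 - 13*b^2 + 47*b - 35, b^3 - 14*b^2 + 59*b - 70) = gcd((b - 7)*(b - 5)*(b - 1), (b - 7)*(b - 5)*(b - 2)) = b^2 - 12*b + 35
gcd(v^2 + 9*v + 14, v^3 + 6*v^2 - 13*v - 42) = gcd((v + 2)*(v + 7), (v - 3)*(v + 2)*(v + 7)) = v^2 + 9*v + 14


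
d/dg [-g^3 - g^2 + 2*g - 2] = -3*g^2 - 2*g + 2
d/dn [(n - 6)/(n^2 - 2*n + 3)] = (n^2 - 2*n - 2*(n - 6)*(n - 1) + 3)/(n^2 - 2*n + 3)^2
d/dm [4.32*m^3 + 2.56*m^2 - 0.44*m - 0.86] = 12.96*m^2 + 5.12*m - 0.44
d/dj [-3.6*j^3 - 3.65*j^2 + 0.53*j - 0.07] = -10.8*j^2 - 7.3*j + 0.53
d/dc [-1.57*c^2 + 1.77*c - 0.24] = 1.77 - 3.14*c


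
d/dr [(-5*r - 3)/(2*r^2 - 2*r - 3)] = (10*r^2 + 12*r + 9)/(4*r^4 - 8*r^3 - 8*r^2 + 12*r + 9)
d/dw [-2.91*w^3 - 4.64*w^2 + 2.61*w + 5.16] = -8.73*w^2 - 9.28*w + 2.61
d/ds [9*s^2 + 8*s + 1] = 18*s + 8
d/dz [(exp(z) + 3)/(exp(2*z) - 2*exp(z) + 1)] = (-exp(z) - 7)*exp(z)/(exp(3*z) - 3*exp(2*z) + 3*exp(z) - 1)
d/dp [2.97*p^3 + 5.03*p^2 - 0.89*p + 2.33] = 8.91*p^2 + 10.06*p - 0.89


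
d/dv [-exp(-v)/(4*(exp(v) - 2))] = (exp(v) - 1)*exp(-v)/(2*(exp(2*v) - 4*exp(v) + 4))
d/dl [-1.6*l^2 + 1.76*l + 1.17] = 1.76 - 3.2*l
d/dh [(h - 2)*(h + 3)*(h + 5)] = 3*h^2 + 12*h - 1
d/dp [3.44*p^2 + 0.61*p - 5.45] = 6.88*p + 0.61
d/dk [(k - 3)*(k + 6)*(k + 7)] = 3*k^2 + 20*k + 3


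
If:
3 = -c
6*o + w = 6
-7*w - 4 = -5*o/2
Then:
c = -3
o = 92/89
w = -18/89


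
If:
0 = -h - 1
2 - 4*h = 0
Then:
No Solution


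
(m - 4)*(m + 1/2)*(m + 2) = m^3 - 3*m^2/2 - 9*m - 4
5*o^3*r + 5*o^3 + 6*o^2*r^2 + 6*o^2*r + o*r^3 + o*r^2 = (o + r)*(5*o + r)*(o*r + o)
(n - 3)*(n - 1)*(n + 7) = n^3 + 3*n^2 - 25*n + 21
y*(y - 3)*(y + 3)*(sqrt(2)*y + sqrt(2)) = sqrt(2)*y^4 + sqrt(2)*y^3 - 9*sqrt(2)*y^2 - 9*sqrt(2)*y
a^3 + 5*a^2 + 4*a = a*(a + 1)*(a + 4)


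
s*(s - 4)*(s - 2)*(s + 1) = s^4 - 5*s^3 + 2*s^2 + 8*s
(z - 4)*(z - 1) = z^2 - 5*z + 4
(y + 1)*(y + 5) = y^2 + 6*y + 5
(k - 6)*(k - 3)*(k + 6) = k^3 - 3*k^2 - 36*k + 108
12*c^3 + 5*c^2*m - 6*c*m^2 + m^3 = (-4*c + m)*(-3*c + m)*(c + m)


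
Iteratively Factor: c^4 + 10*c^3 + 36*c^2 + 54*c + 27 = (c + 3)*(c^3 + 7*c^2 + 15*c + 9) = (c + 3)^2*(c^2 + 4*c + 3) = (c + 1)*(c + 3)^2*(c + 3)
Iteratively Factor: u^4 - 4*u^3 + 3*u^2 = (u)*(u^3 - 4*u^2 + 3*u) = u*(u - 3)*(u^2 - u) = u^2*(u - 3)*(u - 1)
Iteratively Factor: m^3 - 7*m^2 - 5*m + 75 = (m + 3)*(m^2 - 10*m + 25) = (m - 5)*(m + 3)*(m - 5)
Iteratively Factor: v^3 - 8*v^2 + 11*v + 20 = (v + 1)*(v^2 - 9*v + 20) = (v - 5)*(v + 1)*(v - 4)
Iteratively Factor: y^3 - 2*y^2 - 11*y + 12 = (y - 1)*(y^2 - y - 12) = (y - 1)*(y + 3)*(y - 4)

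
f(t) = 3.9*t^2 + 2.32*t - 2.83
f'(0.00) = 2.32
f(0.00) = -2.83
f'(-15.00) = -114.68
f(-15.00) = 839.87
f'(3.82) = 32.12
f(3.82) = 62.94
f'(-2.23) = -15.07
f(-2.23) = 11.39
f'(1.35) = 12.85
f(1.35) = 7.41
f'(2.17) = 19.25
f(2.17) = 20.57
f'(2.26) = 19.95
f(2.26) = 22.33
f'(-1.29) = -7.74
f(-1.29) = 0.67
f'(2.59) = 22.52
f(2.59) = 29.34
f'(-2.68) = -18.58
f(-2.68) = 18.96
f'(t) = 7.8*t + 2.32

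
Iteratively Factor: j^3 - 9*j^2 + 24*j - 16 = (j - 4)*(j^2 - 5*j + 4) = (j - 4)^2*(j - 1)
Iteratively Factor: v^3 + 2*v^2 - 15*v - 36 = (v - 4)*(v^2 + 6*v + 9) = (v - 4)*(v + 3)*(v + 3)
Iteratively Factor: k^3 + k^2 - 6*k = (k - 2)*(k^2 + 3*k) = (k - 2)*(k + 3)*(k)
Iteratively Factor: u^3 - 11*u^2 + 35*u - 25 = (u - 5)*(u^2 - 6*u + 5) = (u - 5)^2*(u - 1)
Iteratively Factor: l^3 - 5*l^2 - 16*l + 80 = (l + 4)*(l^2 - 9*l + 20) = (l - 5)*(l + 4)*(l - 4)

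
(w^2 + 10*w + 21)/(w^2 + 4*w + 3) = (w + 7)/(w + 1)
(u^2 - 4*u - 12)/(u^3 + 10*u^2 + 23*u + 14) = (u - 6)/(u^2 + 8*u + 7)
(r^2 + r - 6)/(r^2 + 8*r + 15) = (r - 2)/(r + 5)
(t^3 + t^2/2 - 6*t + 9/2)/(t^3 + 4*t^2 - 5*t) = (2*t^2 + 3*t - 9)/(2*t*(t + 5))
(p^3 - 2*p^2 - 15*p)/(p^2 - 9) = p*(p - 5)/(p - 3)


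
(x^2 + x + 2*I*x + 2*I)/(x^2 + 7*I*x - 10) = (x + 1)/(x + 5*I)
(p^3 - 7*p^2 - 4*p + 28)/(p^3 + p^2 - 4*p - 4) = (p - 7)/(p + 1)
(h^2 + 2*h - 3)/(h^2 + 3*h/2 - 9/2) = 2*(h - 1)/(2*h - 3)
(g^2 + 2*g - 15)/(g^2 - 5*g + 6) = (g + 5)/(g - 2)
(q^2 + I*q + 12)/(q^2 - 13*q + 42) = (q^2 + I*q + 12)/(q^2 - 13*q + 42)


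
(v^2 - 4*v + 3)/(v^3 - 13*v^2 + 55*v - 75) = (v - 1)/(v^2 - 10*v + 25)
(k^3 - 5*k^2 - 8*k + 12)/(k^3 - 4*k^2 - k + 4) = (k^2 - 4*k - 12)/(k^2 - 3*k - 4)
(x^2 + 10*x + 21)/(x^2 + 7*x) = (x + 3)/x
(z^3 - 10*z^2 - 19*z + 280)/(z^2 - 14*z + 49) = (z^2 - 3*z - 40)/(z - 7)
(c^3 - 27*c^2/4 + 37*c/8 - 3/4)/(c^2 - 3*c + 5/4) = (4*c^2 - 25*c + 6)/(2*(2*c - 5))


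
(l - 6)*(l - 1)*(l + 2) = l^3 - 5*l^2 - 8*l + 12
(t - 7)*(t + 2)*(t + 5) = t^3 - 39*t - 70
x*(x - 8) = x^2 - 8*x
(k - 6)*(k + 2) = k^2 - 4*k - 12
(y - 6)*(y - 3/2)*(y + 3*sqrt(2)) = y^3 - 15*y^2/2 + 3*sqrt(2)*y^2 - 45*sqrt(2)*y/2 + 9*y + 27*sqrt(2)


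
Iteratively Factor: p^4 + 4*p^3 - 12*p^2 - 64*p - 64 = (p + 4)*(p^3 - 12*p - 16) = (p - 4)*(p + 4)*(p^2 + 4*p + 4) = (p - 4)*(p + 2)*(p + 4)*(p + 2)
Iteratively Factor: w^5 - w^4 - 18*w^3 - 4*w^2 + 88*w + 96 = (w + 2)*(w^4 - 3*w^3 - 12*w^2 + 20*w + 48) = (w - 3)*(w + 2)*(w^3 - 12*w - 16) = (w - 3)*(w + 2)^2*(w^2 - 2*w - 8) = (w - 4)*(w - 3)*(w + 2)^2*(w + 2)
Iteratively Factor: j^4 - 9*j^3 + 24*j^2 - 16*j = (j)*(j^3 - 9*j^2 + 24*j - 16) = j*(j - 1)*(j^2 - 8*j + 16) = j*(j - 4)*(j - 1)*(j - 4)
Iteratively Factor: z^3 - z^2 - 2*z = (z + 1)*(z^2 - 2*z) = (z - 2)*(z + 1)*(z)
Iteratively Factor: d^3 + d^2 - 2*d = (d)*(d^2 + d - 2) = d*(d + 2)*(d - 1)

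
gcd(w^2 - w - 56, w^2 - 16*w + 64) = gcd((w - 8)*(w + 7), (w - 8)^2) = w - 8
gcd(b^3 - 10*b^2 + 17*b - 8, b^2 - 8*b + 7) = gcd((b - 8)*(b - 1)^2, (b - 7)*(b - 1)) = b - 1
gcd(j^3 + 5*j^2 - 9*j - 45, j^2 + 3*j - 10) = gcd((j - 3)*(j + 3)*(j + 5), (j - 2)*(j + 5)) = j + 5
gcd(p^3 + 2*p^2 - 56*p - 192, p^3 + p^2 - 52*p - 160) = p^2 - 4*p - 32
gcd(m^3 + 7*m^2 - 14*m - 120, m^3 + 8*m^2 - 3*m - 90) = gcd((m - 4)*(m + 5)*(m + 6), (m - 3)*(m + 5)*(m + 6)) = m^2 + 11*m + 30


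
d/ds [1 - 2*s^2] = -4*s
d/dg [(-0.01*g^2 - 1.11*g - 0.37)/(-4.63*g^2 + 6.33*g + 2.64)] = (-5.2026*g^2 - 3.479*g - 0.588300000000001)/(21.4369*g^4 - 58.6158*g^3 + 15.6225*g^2 + 33.4224*g + 6.9696)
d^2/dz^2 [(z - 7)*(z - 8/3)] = 2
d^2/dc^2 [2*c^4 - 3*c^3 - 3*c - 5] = 6*c*(4*c - 3)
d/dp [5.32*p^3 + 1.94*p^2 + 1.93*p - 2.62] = 15.96*p^2 + 3.88*p + 1.93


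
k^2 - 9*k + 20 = (k - 5)*(k - 4)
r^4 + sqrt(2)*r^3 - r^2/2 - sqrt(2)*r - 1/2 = (r - 1)*(r + 1)*(r + sqrt(2)/2)^2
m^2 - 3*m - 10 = (m - 5)*(m + 2)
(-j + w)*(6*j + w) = -6*j^2 + 5*j*w + w^2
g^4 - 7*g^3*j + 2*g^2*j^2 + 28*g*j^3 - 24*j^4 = (g - 6*j)*(g - 2*j)*(g - j)*(g + 2*j)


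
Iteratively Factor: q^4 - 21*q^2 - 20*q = (q - 5)*(q^3 + 5*q^2 + 4*q) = (q - 5)*(q + 4)*(q^2 + q) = (q - 5)*(q + 1)*(q + 4)*(q)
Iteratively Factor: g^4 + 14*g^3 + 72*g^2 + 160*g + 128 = (g + 4)*(g^3 + 10*g^2 + 32*g + 32) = (g + 4)^2*(g^2 + 6*g + 8) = (g + 2)*(g + 4)^2*(g + 4)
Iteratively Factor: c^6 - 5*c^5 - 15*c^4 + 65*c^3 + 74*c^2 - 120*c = (c)*(c^5 - 5*c^4 - 15*c^3 + 65*c^2 + 74*c - 120) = c*(c - 1)*(c^4 - 4*c^3 - 19*c^2 + 46*c + 120) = c*(c - 4)*(c - 1)*(c^3 - 19*c - 30) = c*(c - 4)*(c - 1)*(c + 2)*(c^2 - 2*c - 15) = c*(c - 5)*(c - 4)*(c - 1)*(c + 2)*(c + 3)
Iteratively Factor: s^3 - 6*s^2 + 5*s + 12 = (s - 3)*(s^2 - 3*s - 4) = (s - 3)*(s + 1)*(s - 4)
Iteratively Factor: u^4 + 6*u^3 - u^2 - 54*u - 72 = (u + 3)*(u^3 + 3*u^2 - 10*u - 24) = (u - 3)*(u + 3)*(u^2 + 6*u + 8) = (u - 3)*(u + 3)*(u + 4)*(u + 2)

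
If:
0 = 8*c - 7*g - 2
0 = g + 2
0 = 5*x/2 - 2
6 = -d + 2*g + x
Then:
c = -3/2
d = -46/5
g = -2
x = 4/5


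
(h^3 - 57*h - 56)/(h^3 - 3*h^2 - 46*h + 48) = (h^2 + 8*h + 7)/(h^2 + 5*h - 6)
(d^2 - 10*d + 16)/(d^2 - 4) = (d - 8)/(d + 2)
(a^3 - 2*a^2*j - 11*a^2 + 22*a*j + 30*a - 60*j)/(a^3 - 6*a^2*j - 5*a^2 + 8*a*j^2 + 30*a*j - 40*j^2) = (a - 6)/(a - 4*j)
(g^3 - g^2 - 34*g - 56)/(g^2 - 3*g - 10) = (g^2 - 3*g - 28)/(g - 5)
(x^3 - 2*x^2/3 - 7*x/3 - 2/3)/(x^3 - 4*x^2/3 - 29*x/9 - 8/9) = 3*(x - 2)/(3*x - 8)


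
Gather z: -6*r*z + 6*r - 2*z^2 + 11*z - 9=6*r - 2*z^2 + z*(11 - 6*r) - 9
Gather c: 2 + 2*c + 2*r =2*c + 2*r + 2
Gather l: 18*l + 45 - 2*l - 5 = 16*l + 40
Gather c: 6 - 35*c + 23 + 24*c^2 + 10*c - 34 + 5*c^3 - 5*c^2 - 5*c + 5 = 5*c^3 + 19*c^2 - 30*c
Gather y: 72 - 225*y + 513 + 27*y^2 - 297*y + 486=27*y^2 - 522*y + 1071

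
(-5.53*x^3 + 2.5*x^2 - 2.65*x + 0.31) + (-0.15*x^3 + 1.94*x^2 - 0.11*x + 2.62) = -5.68*x^3 + 4.44*x^2 - 2.76*x + 2.93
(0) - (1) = -1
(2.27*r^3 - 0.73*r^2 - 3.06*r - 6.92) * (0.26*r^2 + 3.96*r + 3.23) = 0.5902*r^5 + 8.7994*r^4 + 3.6457*r^3 - 16.2747*r^2 - 37.287*r - 22.3516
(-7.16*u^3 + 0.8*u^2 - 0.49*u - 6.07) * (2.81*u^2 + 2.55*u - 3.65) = -20.1196*u^5 - 16.01*u^4 + 26.7971*u^3 - 21.2262*u^2 - 13.69*u + 22.1555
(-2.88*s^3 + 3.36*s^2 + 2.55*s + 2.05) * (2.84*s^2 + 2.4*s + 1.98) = -8.1792*s^5 + 2.6304*s^4 + 9.6036*s^3 + 18.5948*s^2 + 9.969*s + 4.059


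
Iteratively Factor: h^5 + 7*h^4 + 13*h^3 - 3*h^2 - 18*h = (h + 3)*(h^4 + 4*h^3 + h^2 - 6*h) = h*(h + 3)*(h^3 + 4*h^2 + h - 6) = h*(h - 1)*(h + 3)*(h^2 + 5*h + 6) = h*(h - 1)*(h + 3)^2*(h + 2)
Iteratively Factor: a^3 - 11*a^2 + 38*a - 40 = (a - 5)*(a^2 - 6*a + 8) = (a - 5)*(a - 2)*(a - 4)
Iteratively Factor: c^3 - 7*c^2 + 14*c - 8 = (c - 1)*(c^2 - 6*c + 8) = (c - 2)*(c - 1)*(c - 4)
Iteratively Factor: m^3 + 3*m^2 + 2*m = (m)*(m^2 + 3*m + 2) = m*(m + 1)*(m + 2)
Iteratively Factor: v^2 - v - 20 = (v - 5)*(v + 4)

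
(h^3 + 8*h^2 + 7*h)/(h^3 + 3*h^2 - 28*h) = (h + 1)/(h - 4)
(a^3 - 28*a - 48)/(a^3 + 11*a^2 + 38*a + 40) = (a - 6)/(a + 5)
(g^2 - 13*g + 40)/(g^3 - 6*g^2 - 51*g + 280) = 1/(g + 7)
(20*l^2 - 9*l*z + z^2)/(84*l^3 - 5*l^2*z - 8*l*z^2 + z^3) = (-5*l + z)/(-21*l^2 - 4*l*z + z^2)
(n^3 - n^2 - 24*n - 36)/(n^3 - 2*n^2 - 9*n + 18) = (n^2 - 4*n - 12)/(n^2 - 5*n + 6)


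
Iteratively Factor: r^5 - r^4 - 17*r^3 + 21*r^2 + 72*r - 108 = (r - 2)*(r^4 + r^3 - 15*r^2 - 9*r + 54) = (r - 2)^2*(r^3 + 3*r^2 - 9*r - 27) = (r - 3)*(r - 2)^2*(r^2 + 6*r + 9) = (r - 3)*(r - 2)^2*(r + 3)*(r + 3)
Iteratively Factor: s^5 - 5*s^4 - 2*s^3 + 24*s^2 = (s)*(s^4 - 5*s^3 - 2*s^2 + 24*s) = s^2*(s^3 - 5*s^2 - 2*s + 24) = s^2*(s + 2)*(s^2 - 7*s + 12) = s^2*(s - 3)*(s + 2)*(s - 4)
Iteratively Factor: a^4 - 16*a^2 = (a + 4)*(a^3 - 4*a^2) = (a - 4)*(a + 4)*(a^2) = a*(a - 4)*(a + 4)*(a)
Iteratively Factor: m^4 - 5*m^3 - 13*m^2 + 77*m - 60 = (m - 3)*(m^3 - 2*m^2 - 19*m + 20) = (m - 3)*(m - 1)*(m^2 - m - 20) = (m - 5)*(m - 3)*(m - 1)*(m + 4)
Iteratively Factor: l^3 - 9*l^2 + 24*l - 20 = (l - 2)*(l^2 - 7*l + 10) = (l - 5)*(l - 2)*(l - 2)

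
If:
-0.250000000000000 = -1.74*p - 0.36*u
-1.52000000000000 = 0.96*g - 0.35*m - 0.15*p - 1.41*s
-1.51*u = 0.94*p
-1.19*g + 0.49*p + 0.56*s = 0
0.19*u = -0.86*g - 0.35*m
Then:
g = 1.43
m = -3.45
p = 0.16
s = 2.89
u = -0.10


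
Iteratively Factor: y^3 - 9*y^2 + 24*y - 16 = (y - 1)*(y^2 - 8*y + 16) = (y - 4)*(y - 1)*(y - 4)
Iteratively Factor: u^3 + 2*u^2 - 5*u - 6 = (u - 2)*(u^2 + 4*u + 3) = (u - 2)*(u + 3)*(u + 1)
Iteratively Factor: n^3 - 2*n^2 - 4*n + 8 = (n - 2)*(n^2 - 4) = (n - 2)^2*(n + 2)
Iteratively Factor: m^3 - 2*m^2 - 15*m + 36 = (m + 4)*(m^2 - 6*m + 9) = (m - 3)*(m + 4)*(m - 3)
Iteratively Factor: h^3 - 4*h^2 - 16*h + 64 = (h + 4)*(h^2 - 8*h + 16) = (h - 4)*(h + 4)*(h - 4)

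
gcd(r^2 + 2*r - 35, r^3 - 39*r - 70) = 1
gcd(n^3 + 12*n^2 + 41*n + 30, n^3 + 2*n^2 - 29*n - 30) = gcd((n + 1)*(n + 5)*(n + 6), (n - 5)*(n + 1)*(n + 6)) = n^2 + 7*n + 6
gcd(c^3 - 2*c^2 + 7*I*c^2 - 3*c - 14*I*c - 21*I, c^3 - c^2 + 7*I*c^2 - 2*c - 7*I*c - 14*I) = c^2 + c*(1 + 7*I) + 7*I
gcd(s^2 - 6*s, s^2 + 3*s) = s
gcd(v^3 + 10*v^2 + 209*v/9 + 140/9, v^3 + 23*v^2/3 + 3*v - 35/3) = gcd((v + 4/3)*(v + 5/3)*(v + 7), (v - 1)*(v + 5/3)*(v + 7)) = v^2 + 26*v/3 + 35/3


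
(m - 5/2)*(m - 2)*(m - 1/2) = m^3 - 5*m^2 + 29*m/4 - 5/2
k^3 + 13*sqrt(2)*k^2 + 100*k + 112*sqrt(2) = (k + 2*sqrt(2))*(k + 4*sqrt(2))*(k + 7*sqrt(2))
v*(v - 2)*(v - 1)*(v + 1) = v^4 - 2*v^3 - v^2 + 2*v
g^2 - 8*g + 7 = (g - 7)*(g - 1)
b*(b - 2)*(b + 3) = b^3 + b^2 - 6*b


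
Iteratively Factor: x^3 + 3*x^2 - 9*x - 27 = (x + 3)*(x^2 - 9) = (x - 3)*(x + 3)*(x + 3)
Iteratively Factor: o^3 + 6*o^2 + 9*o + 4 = (o + 1)*(o^2 + 5*o + 4) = (o + 1)^2*(o + 4)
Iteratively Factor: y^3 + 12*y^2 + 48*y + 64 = (y + 4)*(y^2 + 8*y + 16) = (y + 4)^2*(y + 4)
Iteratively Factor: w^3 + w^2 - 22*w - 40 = (w - 5)*(w^2 + 6*w + 8) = (w - 5)*(w + 4)*(w + 2)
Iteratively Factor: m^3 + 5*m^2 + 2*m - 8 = (m + 2)*(m^2 + 3*m - 4) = (m - 1)*(m + 2)*(m + 4)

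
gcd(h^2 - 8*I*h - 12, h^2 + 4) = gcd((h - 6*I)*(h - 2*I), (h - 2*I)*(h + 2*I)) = h - 2*I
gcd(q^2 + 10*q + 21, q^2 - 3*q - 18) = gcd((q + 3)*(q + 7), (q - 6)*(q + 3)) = q + 3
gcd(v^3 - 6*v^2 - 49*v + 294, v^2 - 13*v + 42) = v^2 - 13*v + 42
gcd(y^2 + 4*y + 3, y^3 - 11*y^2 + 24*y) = 1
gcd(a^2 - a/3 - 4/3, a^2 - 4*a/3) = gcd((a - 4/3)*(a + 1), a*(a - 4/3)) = a - 4/3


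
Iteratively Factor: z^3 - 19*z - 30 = (z + 3)*(z^2 - 3*z - 10) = (z - 5)*(z + 3)*(z + 2)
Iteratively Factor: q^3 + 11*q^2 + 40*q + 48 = (q + 4)*(q^2 + 7*q + 12) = (q + 4)^2*(q + 3)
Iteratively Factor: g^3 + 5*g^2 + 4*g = (g + 1)*(g^2 + 4*g) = (g + 1)*(g + 4)*(g)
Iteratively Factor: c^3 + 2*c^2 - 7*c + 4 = (c - 1)*(c^2 + 3*c - 4) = (c - 1)^2*(c + 4)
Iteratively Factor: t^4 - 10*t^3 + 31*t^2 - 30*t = (t)*(t^3 - 10*t^2 + 31*t - 30) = t*(t - 3)*(t^2 - 7*t + 10) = t*(t - 3)*(t - 2)*(t - 5)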